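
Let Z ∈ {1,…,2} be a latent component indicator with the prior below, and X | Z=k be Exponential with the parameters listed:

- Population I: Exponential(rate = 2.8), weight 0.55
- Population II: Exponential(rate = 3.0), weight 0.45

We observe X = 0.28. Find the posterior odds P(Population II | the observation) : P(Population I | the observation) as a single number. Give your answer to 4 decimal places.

0.8289

The posterior odds equal the prior odds times the likelihood ratio: (P(Z=i)/P(Z=j))·(f_i(x)/f_j(x)).
Evaluate each component's likelihood at the observed value:
  L_I = 1.27841
  L_II = 1.29513
0.582809 / 0.703127 ≈ 0.8289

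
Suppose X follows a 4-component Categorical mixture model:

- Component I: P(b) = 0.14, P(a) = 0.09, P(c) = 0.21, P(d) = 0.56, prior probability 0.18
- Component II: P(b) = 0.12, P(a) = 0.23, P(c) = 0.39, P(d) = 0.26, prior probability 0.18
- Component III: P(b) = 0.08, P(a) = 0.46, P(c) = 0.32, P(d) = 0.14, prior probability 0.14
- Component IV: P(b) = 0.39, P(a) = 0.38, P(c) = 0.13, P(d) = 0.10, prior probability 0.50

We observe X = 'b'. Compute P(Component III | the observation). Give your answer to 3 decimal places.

0.044

P(component k | x) = w_k·f_k(x) / marginal(x), where marginal(x) = Σ_j w_j·f_j(x).
Evaluate each component's likelihood at the observed value:
  f_I = P(b | comp) = 0.14
  f_II = P(b | comp) = 0.12
  f_III = P(b | comp) = 0.08
  f_IV = P(b | comp) = 0.39
Multiply by the mixture weights:
  w_I·f_I = 0.18 × 0.14 = 0.0252
  w_II·f_II = 0.18 × 0.12 = 0.0216
  w_III·f_III = 0.14 × 0.08 = 0.0112
  w_IV·f_IV = 0.50 × 0.39 = 0.195
Evidence: 0.0252 + 0.0216 + 0.0112 + 0.195 = 0.253
P(Component III | data) = 0.0112 / 0.253 ≈ 0.044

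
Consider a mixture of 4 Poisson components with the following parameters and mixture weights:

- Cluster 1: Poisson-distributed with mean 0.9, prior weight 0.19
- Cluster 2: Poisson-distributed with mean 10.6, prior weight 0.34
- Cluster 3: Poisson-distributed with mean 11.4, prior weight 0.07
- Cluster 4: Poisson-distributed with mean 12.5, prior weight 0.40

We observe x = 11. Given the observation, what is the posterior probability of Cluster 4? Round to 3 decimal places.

By Bayes' theorem, P(k | x) = π_k f_k(x) / Σ_j π_j f_j(x).
Poisson probabilities:
  p_1 = e^(−0.9)·0.9^11/11! = 3.19629e-09
  p_2 = e^(−10.6)·10.6^11/11! = 0.118492
  p_3 = e^(−11.4)·11.4^11/11! = 0.118533
  p_4 = e^(−12.5)·12.5^11/11! = 0.108686
Multiply by the mixture weights:
  π_1·p_1 = 0.19 × 3.19629e-09 = 6.07296e-10
  π_2·p_2 = 0.34 × 0.118492 = 0.0402871
  π_3·p_3 = 0.07 × 0.118533 = 0.00829733
  π_4·p_4 = 0.40 × 0.108686 = 0.0434744
Evidence: 6.07296e-10 + 0.0402871 + 0.00829733 + 0.0434744 = 0.0920588
P(Cluster 4 | 11) ≈ 0.472

0.472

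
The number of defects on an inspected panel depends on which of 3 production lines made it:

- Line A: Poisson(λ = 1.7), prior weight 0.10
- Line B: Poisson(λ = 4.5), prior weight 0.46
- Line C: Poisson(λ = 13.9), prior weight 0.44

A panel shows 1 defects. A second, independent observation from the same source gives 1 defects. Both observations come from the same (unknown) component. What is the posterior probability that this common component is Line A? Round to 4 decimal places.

0.8935

Posterior ∝ prior × likelihood, so P(k | x) ∝ π_k f_k(x); normalise over all components.
Since both observations come from the same component, the likelihood for component k is f_k(x₁)·f_k(x₂).
  f_A = [e^(−1.7)·1.7^1/1! = 0.310562] × [0.310562] = 0.0964488
  f_B = [e^(−4.5)·4.5^1/1! = 0.0499905] × [0.0499905] = 0.00249905
  f_C = [e^(−13.9)·13.9^1/1! = 1.27738e-05] × [1.27738e-05] = 1.63171e-10
Weight by the priors:
  π_A·f_A = 0.10 × 0.0964488 = 0.00964488
  π_B·f_B = 0.46 × 0.00249905 = 0.00114956
  π_C·f_C = 0.44 × 1.63171e-10 = 7.17952e-11
Sum: 0.00964488 + 0.00114956 + 7.17952e-11 = 0.0107944
So the posterior for Line A is 0.00964488 / 0.0107944 ≈ 0.8935.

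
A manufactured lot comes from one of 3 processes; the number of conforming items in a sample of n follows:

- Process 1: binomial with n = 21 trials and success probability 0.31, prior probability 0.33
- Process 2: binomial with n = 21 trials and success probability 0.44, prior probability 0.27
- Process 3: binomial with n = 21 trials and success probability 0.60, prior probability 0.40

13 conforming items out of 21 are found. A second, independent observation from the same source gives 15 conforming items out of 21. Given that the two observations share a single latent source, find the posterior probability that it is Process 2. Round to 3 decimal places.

0.013

Posterior ∝ prior × likelihood, so P(k | x) ∝ π_k f_k(x); normalise over all components.
Since both observations come from the same component, the likelihood for component k is f_k(x₁)·f_k(x₂).
  f_1 = [0.00255292] × [0.000137414] = 3.50808e-07
  f_2 = [0.0455966] × [0.00750637] = 0.000342265
  f_3 = [0.174176] × [0.104506] = 0.0182024
Weight by the priors:
  π_1·f_1 = 0.33 × 3.50808e-07 = 1.15767e-07
  π_2·f_2 = 0.27 × 0.000342265 = 9.24115e-05
  π_3·f_3 = 0.40 × 0.0182024 = 0.00728098
Evidence: 1.15767e-07 + 9.24115e-05 + 0.00728098 = 0.00737351
Responsibility of Process 2: 9.24115e-05 / 0.00737351 ≈ 0.013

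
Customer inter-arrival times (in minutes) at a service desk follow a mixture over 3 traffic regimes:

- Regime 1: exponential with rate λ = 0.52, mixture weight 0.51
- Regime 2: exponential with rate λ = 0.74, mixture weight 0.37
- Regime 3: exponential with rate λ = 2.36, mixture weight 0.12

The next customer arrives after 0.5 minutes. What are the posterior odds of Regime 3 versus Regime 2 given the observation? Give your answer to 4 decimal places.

The posterior odds equal the prior odds times the likelihood ratio: (π_i/π_j)·(f_i(x)/f_j(x)).
Exponential densities:
  f_1 = 0.400947
  f_2 = 0.511143
  f_3 = 0.725178
Odds = (0.12/0.37) × (0.725178/0.511143) = 0.324324 × 1.41874 ≈ 0.4601

0.4601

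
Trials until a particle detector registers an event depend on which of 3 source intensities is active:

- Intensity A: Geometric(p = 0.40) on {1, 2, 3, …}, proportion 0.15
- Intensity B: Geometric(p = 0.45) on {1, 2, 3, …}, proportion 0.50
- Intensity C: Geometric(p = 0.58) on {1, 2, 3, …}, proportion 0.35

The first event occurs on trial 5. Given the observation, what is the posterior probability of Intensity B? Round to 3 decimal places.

P(component k | x) = w_k·f_k(x) / marginal(x), where marginal(x) = Σ_j w_j·f_j(x).
Geometric probabilities:
  f_A = 0.40·(1−0.40)^4 = 0.40·0.1296 = 0.05184
  f_B = 0.45·(1−0.45)^4 = 0.45·0.0915063 = 0.0411778
  f_C = 0.58·(1−0.58)^4 = 0.58·0.031117 = 0.0180478
Weight by the priors:
  w_A·f_A = 0.15 × 0.05184 = 0.007776
  w_B·f_B = 0.50 × 0.0411778 = 0.0205889
  w_C·f_C = 0.35 × 0.0180478 = 0.00631674
Denominator: 0.007776 + 0.0205889 + 0.00631674 = 0.0346816
P(Intensity B | x) = 0.0205889 / 0.0346816 ≈ 0.594

0.594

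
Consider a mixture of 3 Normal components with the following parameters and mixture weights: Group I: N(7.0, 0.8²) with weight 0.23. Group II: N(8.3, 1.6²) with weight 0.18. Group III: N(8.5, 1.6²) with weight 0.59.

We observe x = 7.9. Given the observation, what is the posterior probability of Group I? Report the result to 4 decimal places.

By Bayes' theorem, P(k | x) = w_k f_k(x) / Σ_j w_j f_j(x).
Evaluate each component's likelihood at the observed value:
  f_I = (1/(0.8·√(2π)))·exp(−(7.9−7.0)²/(2·0.8²)) = 0.498678·exp(-0.63281) = 0.264846
  f_II = (1/(1.6·√(2π)))·exp(−(7.9−8.3)²/(2·1.6²)) = 0.249339·exp(-0.03125) = 0.241668
  f_III = (1/(1.6·√(2π)))·exp(−(7.9−8.5)²/(2·1.6²)) = 0.249339·exp(-0.07031) = 0.232409
Unnormalised posteriors:
  w_I·f_I = 0.23 × 0.264846 = 0.0609145
  w_II·f_II = 0.18 × 0.241668 = 0.0435002
  w_III·f_III = 0.59 × 0.232409 = 0.137122
Normaliser: 0.0609145 + 0.0435002 + 0.137122 = 0.241536
P(Group I | data) ≈ 0.2522

0.2522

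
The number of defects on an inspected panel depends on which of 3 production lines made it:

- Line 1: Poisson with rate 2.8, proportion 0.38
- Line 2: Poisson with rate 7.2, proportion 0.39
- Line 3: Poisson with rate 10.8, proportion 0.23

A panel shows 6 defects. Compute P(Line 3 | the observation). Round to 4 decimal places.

Posterior ∝ prior × likelihood, so P(k | x) ∝ π_k f_k(x); normalise over all components.
Component likelihoods at x = 6 defects:
  L_1 = e^(−2.8)·2.8^6/6! = 0.0406997
  L_2 = e^(−7.2)·7.2^6/6! = 0.144458
  L_3 = e^(−10.8)·10.8^6/6! = 0.0449603
Prior × likelihood for each component:
  π_1·L_1 = 0.38 × 0.0406997 = 0.0154659
  π_2·L_2 = 0.39 × 0.144458 = 0.0563387
  π_3·L_3 = 0.23 × 0.0449603 = 0.0103409
Sum: 0.0154659 + 0.0563387 + 0.0103409 = 0.0821455
P(Line 3 | 6 defects) = 0.0103409 / 0.0821455 ≈ 0.1259

0.1259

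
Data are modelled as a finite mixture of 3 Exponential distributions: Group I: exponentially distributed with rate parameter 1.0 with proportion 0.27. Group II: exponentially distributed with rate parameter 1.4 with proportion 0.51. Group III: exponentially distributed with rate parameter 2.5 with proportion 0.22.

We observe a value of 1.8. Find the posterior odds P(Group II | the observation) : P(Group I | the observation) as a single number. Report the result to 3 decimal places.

1.287

Posterior odds = (π_i f_i(x)) / (π_j f_j(x)); the normalising sum cancels.
Exponential densities:
  p_I = 0.165299
  p_II = 0.112643
  p_III = 0.0277725
0.0574482 / 0.0446307 ≈ 1.287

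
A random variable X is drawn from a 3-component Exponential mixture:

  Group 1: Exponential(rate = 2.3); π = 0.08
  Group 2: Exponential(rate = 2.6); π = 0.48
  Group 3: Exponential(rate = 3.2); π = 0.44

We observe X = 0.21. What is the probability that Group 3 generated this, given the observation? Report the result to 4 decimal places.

0.4623

Posterior ∝ prior × likelihood, so P(k | x) ∝ w_k f_k(x); normalise over all components.
Evaluate each component's likelihood at the observed value:
  p_1 = 1.41894
  p_2 = 1.50608
  p_3 = 1.6342
Unnormalised posteriors:
  w_1·p_1 = 0.08 × 1.41894 = 0.113515
  w_2·p_2 = 0.48 × 1.50608 = 0.722919
  w_3·p_3 = 0.44 × 1.6342 = 0.719046
Sum: 0.113515 + 0.722919 + 0.719046 = 1.55548
P(Group 3 | x) = 0.719046 / 1.55548 ≈ 0.4623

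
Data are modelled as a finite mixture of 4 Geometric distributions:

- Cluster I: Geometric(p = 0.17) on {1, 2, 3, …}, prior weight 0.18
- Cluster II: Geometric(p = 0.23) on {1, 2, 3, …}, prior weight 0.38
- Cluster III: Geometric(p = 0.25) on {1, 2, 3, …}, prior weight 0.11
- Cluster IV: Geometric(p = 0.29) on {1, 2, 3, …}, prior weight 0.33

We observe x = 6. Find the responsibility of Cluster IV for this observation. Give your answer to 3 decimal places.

0.290

The responsibility of component k is w_k f_k(x) divided by Σ_j w_j f_j(x).
Component likelihoods at x = 6:
  p_I = 0.17·(1−0.17)^5 = 0.17·0.393904 = 0.0669637
  p_II = 0.23·(1−0.23)^5 = 0.23·0.270678 = 0.062256
  p_III = 0.25·(1−0.25)^5 = 0.25·0.237305 = 0.0593262
  p_IV = 0.29·(1−0.29)^5 = 0.29·0.180423 = 0.0523227
Prior × likelihood for each component:
  w_I·p_I = 0.18 × 0.0669637 = 0.0120535
  w_II·p_II = 0.38 × 0.062256 = 0.0236573
  w_III·p_III = 0.11 × 0.0593262 = 0.00652588
  w_IV·p_IV = 0.33 × 0.0523227 = 0.0172665
Denominator: 0.0120535 + 0.0236573 + 0.00652588 + 0.0172665 = 0.0595031
So the posterior for Cluster IV is 0.0172665 / 0.0595031 ≈ 0.290.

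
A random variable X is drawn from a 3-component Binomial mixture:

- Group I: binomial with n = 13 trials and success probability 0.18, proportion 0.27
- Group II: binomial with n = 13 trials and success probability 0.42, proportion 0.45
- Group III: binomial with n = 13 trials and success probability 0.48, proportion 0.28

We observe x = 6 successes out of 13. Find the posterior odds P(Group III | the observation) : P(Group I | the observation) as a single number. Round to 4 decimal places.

15.3792

The posterior odds equal the prior odds times the likelihood ratio: (π_i/π_j)·(f_i(x)/f_j(x)).
Component likelihoods at x = 6 successes out of 13:
  L_I = 0.0145495
  L_II = 0.207974
  L_III = 0.215769
Posterior odds = (π_III·L_III) / (π_I·L_I) = (0.28·0.215769) / (0.27·0.0145495) = 0.0604152 / 0.00392838 ≈ 15.3792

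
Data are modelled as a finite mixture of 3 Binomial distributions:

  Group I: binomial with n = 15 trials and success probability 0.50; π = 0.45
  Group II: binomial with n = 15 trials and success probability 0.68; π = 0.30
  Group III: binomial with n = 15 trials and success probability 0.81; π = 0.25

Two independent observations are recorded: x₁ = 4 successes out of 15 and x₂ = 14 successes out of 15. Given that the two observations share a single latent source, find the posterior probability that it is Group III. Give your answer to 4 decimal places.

P(component k | x) = w_k·f_k(x) / marginal(x), where marginal(x) = Σ_j w_j·f_j(x).
Since both observations come from the same component, the likelihood for component k is f_k(x₁)·f_k(x₂).
  L_I = [0.0416565] × [0.000457764] = 1.90688e-05
  L_II = [0.00105152] × [0.0216953] = 2.28131e-05
  L_III = [6.84482e-06] × [0.149154] = 1.02093e-06
Weight by the priors:
  w_I·L_I = 0.45 × 1.90688e-05 = 8.58097e-06
  w_II·L_II = 0.30 × 2.28131e-05 = 6.84393e-06
  w_III·L_III = 0.25 × 1.02093e-06 = 2.55233e-07
Sum: 8.58097e-06 + 6.84393e-06 + 2.55233e-07 = 1.56801e-05
Responsibility of Group III: 2.55233e-07 / 1.56801e-05 ≈ 0.0163

0.0163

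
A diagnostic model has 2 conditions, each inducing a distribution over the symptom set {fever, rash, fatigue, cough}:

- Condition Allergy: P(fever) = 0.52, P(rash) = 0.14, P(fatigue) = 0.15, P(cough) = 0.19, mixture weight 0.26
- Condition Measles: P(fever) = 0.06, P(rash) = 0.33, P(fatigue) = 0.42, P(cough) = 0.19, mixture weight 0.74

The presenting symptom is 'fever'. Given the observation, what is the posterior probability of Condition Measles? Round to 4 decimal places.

0.2472

By Bayes' theorem, P(k | x) = P(Z=k) f_k(x) / Σ_j P(Z=j) f_j(x).
Evaluate each component's likelihood at the observed value:
  p_Allergy = 0.52
  p_Measles = 0.06
Weight by the priors:
  P(Z=Allergy)·p_Allergy = 0.26 × 0.52 = 0.1352
  P(Z=Measles)·p_Measles = 0.74 × 0.06 = 0.0444
Marginal: 0.1352 + 0.0444 = 0.1796
P(Condition Measles | x) = 0.0444 / 0.1796 ≈ 0.2472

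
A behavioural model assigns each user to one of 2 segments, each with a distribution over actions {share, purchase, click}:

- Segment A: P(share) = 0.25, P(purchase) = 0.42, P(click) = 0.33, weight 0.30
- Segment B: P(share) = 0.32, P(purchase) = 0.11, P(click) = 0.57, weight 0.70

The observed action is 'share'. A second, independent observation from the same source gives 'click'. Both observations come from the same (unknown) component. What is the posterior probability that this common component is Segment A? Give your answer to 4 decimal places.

Apply Bayes' rule: the posterior for each component is proportional to its prior times its likelihood at x.
Since both observations come from the same component, the likelihood for component k is f_k(x₁)·f_k(x₂).
  p_A = [0.25] × [0.33] = 0.0825
  p_B = [0.32] × [0.57] = 0.1824
Weight by the priors:
  π_A·p_A = 0.30 × 0.0825 = 0.02475
  π_B·p_B = 0.70 × 0.1824 = 0.12768
Normaliser: 0.02475 + 0.12768 = 0.15243
So the posterior for Segment A is 0.02475 / 0.15243 ≈ 0.1624.

0.1624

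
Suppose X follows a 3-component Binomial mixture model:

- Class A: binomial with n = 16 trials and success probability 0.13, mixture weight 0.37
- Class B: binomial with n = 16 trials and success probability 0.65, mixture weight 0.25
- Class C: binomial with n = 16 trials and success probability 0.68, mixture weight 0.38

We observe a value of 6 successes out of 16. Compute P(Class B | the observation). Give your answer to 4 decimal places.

P(component k | x) = w_k·f_k(x) / marginal(x), where marginal(x) = Σ_j w_j·f_j(x).
Component likelihoods at x = 6 successes out of 16:
  p_A = C(16,6)·0.13^6·0.87^10 = 8008·4.82681e-06·0.248423 = 0.00960233
  p_B = C(16,6)·0.65^6·0.35^10 = 8008·0.0754189·2.75855e-05 = 0.0166604
  p_C = C(16,6)·0.68^6·0.32^10 = 8008·0.0988675·1.1259e-05 = 0.0089141
Weight by the priors:
  w_A·p_A = 0.37 × 0.00960233 = 0.00355286
  w_B·p_B = 0.25 × 0.0166604 = 0.00416509
  w_C·p_C = 0.38 × 0.0089141 = 0.00338736
Evidence: 0.00355286 + 0.00416509 + 0.00338736 = 0.0111053
So the posterior for Class B is 0.00416509 / 0.0111053 ≈ 0.3751.

0.3751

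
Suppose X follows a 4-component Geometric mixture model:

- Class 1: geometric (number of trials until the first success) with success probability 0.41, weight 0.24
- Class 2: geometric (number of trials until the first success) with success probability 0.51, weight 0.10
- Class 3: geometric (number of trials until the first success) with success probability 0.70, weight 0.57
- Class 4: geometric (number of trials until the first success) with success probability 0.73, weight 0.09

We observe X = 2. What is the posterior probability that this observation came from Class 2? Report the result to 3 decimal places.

The responsibility of component k is P(Z=k) f_k(x) divided by Σ_j P(Z=j) f_j(x).
Geometric probabilities:
  f_1 = 0.2419
  f_2 = 0.2499
  f_3 = 0.21
  f_4 = 0.1971
Multiply by the mixture weights:
  P(Z=1)·f_1 = 0.24 × 0.2419 = 0.058056
  P(Z=2)·f_2 = 0.10 × 0.2499 = 0.02499
  P(Z=3)·f_3 = 0.57 × 0.21 = 0.1197
  P(Z=4)·f_4 = 0.09 × 0.1971 = 0.017739
Normaliser: 0.058056 + 0.02499 + 0.1197 + 0.017739 = 0.220485
P(Class 2 | the observation) = 0.02499 / 0.220485 ≈ 0.113

0.113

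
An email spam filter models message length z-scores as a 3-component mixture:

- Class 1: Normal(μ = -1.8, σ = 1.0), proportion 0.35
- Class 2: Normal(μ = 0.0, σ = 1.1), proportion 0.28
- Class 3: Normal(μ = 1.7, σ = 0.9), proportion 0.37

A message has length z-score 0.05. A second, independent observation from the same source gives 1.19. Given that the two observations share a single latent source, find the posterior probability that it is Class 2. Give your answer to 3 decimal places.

The responsibility of component k is π_k f_k(x) divided by Σ_j π_j f_j(x).
Since both observations come from the same component, the likelihood for component k is f_k(x₁)·f_k(x₂).
  L_1 = [0.0720649] × [0.00456659] = 0.000329091
  L_2 = [0.3623] × [0.202015] = 0.0731901
  L_3 = [0.082568] × [0.377519] = 0.031171
Multiply by the mixture weights:
  π_1·L_1 = 0.35 × 0.000329091 = 0.000115182
  π_2·L_2 = 0.28 × 0.0731901 = 0.0204932
  π_3·L_3 = 0.37 × 0.031171 = 0.0115333
Sum: 0.000115182 + 0.0204932 + 0.0115333 = 0.0321417
So the posterior for Class 2 is 0.0204932 / 0.0321417 ≈ 0.638.

0.638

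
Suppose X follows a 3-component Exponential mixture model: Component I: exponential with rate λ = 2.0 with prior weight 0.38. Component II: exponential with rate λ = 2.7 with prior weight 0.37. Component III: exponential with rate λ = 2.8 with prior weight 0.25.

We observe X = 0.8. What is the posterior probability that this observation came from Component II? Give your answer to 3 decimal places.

The responsibility of component k is π_k f_k(x) divided by Σ_j π_j f_j(x).
Evaluate each component's likelihood at the observed value:
  p_I = 2.0·e^(−2.0·0.8) = 2.0·e^(−1.6000) = 0.403793
  p_II = 2.7·e^(−2.7·0.8) = 2.7·e^(−2.1600) = 0.311378
  p_III = 2.8·e^(−2.8·0.8) = 2.8·e^(−2.2400) = 0.298084
Multiply by the mixture weights:
  π_I·p_I = 0.38 × 0.403793 = 0.153441
  π_II·p_II = 0.37 × 0.311378 = 0.11521
  π_III·p_III = 0.25 × 0.298084 = 0.074521
Sum: 0.153441 + 0.11521 + 0.074521 = 0.343172
Responsibility of Component II: 0.11521 / 0.343172 ≈ 0.336

0.336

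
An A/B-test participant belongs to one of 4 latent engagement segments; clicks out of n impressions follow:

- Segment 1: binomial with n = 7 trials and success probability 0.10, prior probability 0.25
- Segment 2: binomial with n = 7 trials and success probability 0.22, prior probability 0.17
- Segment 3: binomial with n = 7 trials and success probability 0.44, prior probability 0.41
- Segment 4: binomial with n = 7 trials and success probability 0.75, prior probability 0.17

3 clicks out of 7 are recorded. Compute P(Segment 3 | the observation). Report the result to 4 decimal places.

0.7551

Apply Bayes' rule: the posterior for each component is proportional to its prior times its likelihood at x.
Binomial probabilities:
  p_1 = C(7,3)·0.10^3·0.90^4 = 35·0.001·0.6561 = 0.0229635
  p_2 = C(7,3)·0.22^3·0.78^4 = 35·0.010648·0.370151 = 0.137948
  p_3 = C(7,3)·0.44^3·0.56^4 = 35·0.085184·0.098345 = 0.29321
  p_4 = C(7,3)·0.75^3·0.25^4 = 35·0.421875·0.00390625 = 0.0576782
Multiply by the mixture weights:
  π_1·p_1 = 0.25 × 0.0229635 = 0.00574088
  π_2·p_2 = 0.17 × 0.137948 = 0.0234511
  π_3·p_3 = 0.41 × 0.29321 = 0.120216
  π_4·p_4 = 0.17 × 0.0576782 = 0.0098053
Normaliser: 0.00574088 + 0.0234511 + 0.120216 + 0.0098053 = 0.159213
So the posterior for Segment 3 is 0.120216 / 0.159213 ≈ 0.7551.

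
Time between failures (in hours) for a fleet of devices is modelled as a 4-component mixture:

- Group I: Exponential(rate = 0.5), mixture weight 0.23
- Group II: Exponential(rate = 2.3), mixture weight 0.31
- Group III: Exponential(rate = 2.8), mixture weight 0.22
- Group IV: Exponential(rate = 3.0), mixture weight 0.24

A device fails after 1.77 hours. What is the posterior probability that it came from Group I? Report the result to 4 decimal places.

Apply Bayes' rule: the posterior for each component is proportional to its prior times its likelihood at x.
Component likelihoods at x = 1.77 hours:
  f_I = 0.5·e^(−0.5·1.77) = 0.5·e^(−0.8850) = 0.206357
  f_II = 2.3·e^(−2.3·1.77) = 2.3·e^(−4.0710) = 0.0392387
  f_III = 2.8·e^(−2.8·1.77) = 2.8·e^(−4.9560) = 0.0197149
  f_IV = 3.0·e^(−3.0·1.77) = 3.0·e^(−5.3100) = 0.0148258
Weight by the priors:
  w_I·f_I = 0.23 × 0.206357 = 0.0474621
  w_II·f_II = 0.31 × 0.0392387 = 0.012164
  w_III·f_III = 0.22 × 0.0197149 = 0.00433728
  w_IV·f_IV = 0.24 × 0.0148258 = 0.00355819
Sum: 0.0474621 + 0.012164 + 0.00433728 + 0.00355819 = 0.0675216
So the posterior for Group I is 0.0474621 / 0.0675216 ≈ 0.7029.

0.7029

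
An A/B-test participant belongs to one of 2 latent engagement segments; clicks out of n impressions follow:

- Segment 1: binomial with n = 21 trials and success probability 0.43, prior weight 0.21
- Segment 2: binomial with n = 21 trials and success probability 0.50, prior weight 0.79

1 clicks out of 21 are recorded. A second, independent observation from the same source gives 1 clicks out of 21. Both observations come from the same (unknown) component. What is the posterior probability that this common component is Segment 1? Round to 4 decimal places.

0.9738

P(component k | x) = π_k·f_k(x) / marginal(x), where marginal(x) = Σ_j π_j·f_j(x).
Since both observations come from the same component, the likelihood for component k is f_k(x₁)·f_k(x₂).
  L_1 = [C(21,1)·0.43^1·0.57^20 = 21·0.43·1.31068e-05 = 0.000118355] × [0.000118355] = 1.40078e-08
  L_2 = [C(21,1)·0.50^1·0.50^20 = 21·0.5·9.53674e-07 = 1.00136e-05] × [1.00136e-05] = 1.00272e-10
Multiply by the mixture weights:
  π_1·L_1 = 0.21 × 1.40078e-08 = 2.94164e-09
  π_2·L_2 = 0.79 × 1.00272e-10 = 7.92147e-11
Evidence: 2.94164e-09 + 7.92147e-11 = 3.02085e-09
Responsibility of Segment 1: 2.94164e-09 / 3.02085e-09 ≈ 0.9738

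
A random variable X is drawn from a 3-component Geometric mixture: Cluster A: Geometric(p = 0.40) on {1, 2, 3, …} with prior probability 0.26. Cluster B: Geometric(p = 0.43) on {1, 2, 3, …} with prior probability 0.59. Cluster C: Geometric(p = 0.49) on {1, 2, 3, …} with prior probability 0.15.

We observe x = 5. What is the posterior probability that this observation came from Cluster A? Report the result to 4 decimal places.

Posterior ∝ prior × likelihood, so P(k | x) ∝ π_k f_k(x); normalise over all components.
Component likelihoods at x = 5:
  L_A = 0.40·(1−0.40)^4 = 0.40·0.1296 = 0.05184
  L_B = 0.43·(1−0.43)^4 = 0.43·0.10556 = 0.0453908
  L_C = 0.49·(1−0.49)^4 = 0.49·0.067652 = 0.0331495
Multiply by the mixture weights:
  π_A·L_A = 0.26 × 0.05184 = 0.0134784
  π_B·L_B = 0.59 × 0.0453908 = 0.0267806
  π_C·L_C = 0.15 × 0.0331495 = 0.00497242
Sum: 0.0134784 + 0.0267806 + 0.00497242 = 0.0452314
P(Cluster A | data) = 0.0134784 / 0.0452314 ≈ 0.2980

0.2980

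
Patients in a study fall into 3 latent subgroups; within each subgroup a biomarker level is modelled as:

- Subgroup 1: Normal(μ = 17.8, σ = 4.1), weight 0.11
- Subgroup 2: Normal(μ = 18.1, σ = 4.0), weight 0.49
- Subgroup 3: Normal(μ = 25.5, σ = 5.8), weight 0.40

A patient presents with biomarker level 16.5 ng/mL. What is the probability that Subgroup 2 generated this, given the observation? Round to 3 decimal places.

0.710

Posterior ∝ prior × likelihood, so P(k | x) ∝ w_k f_k(x); normalise over all components.
Normal densities:
  p_1 = (1/(4.1·√(2π)))·exp(−(16.5−17.8)²/(2·4.1²)) = 0.097303·exp(-0.05027) = 0.0925327
  p_2 = (1/(4.0·√(2π)))·exp(−(16.5−18.1)²/(2·4.0²)) = 0.099736·exp(-0.08000) = 0.0920675
  p_3 = (1/(5.8·√(2π)))·exp(−(16.5−25.5)²/(2·5.8²)) = 0.068783·exp(-1.20392) = 0.020636
Multiply by the mixture weights:
  w_1·p_1 = 0.11 × 0.0925327 = 0.0101786
  w_2·p_2 = 0.49 × 0.0920675 = 0.0451131
  w_3·p_3 = 0.40 × 0.020636 = 0.00825438
Evidence: 0.0101786 + 0.0451131 + 0.00825438 = 0.0635461
P(Subgroup 2 | x) = 0.0451131 / 0.0635461 ≈ 0.710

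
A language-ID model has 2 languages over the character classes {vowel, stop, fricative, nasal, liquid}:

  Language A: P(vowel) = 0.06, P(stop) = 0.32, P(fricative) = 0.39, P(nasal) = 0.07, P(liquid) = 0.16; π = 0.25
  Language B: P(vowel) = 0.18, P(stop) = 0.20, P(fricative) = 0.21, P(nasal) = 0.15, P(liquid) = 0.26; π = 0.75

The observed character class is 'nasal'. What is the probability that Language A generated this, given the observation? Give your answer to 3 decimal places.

Posterior ∝ prior × likelihood, so P(k | x) ∝ π_k f_k(x); normalise over all components.
Categorical probabilities:
  f_A = P(nasal | comp) = 0.07
  f_B = P(nasal | comp) = 0.15
Prior × likelihood for each component:
  π_A·f_A = 0.25 × 0.07 = 0.0175
  π_B·f_B = 0.75 × 0.15 = 0.1125
Denominator: 0.0175 + 0.1125 = 0.13
Responsibility of Language A: 0.0175 / 0.13 ≈ 0.135

0.135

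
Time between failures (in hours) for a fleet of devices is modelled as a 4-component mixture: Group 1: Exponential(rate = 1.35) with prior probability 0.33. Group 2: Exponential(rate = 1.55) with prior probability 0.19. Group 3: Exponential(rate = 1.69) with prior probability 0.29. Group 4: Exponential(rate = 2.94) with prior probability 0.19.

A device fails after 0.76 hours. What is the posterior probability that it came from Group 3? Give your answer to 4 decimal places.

Apply Bayes' rule: the posterior for each component is proportional to its prior times its likelihood at x.
Exponential densities:
  p_1 = 1.35·e^(−1.35·0.76) = 1.35·e^(−1.0260) = 0.483891
  p_2 = 1.55·e^(−1.55·0.76) = 1.55·e^(−1.1780) = 0.477236
  p_3 = 1.69·e^(−1.69·0.76) = 1.69·e^(−1.2844) = 0.46782
  p_4 = 2.94·e^(−2.94·0.76) = 2.94·e^(−2.2344) = 0.314746
Unnormalised posteriors:
  w_1·p_1 = 0.33 × 0.483891 = 0.159684
  w_2·p_2 = 0.19 × 0.477236 = 0.0906748
  w_3·p_3 = 0.29 × 0.46782 = 0.135668
  w_4·p_4 = 0.19 × 0.314746 = 0.0598017
Denominator: 0.159684 + 0.0906748 + 0.135668 + 0.0598017 = 0.445828
Responsibility of Group 3: 0.135668 / 0.445828 ≈ 0.3043

0.3043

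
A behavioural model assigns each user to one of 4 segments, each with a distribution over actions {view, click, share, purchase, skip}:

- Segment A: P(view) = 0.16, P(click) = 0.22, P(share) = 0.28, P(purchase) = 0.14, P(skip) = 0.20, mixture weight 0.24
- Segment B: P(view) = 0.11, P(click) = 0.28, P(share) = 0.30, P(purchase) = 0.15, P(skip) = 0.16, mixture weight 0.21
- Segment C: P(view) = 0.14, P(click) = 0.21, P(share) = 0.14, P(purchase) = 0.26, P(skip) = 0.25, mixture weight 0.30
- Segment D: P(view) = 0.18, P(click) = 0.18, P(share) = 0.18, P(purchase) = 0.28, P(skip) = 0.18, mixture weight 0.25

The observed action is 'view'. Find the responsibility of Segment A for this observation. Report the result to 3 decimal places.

Posterior ∝ prior × likelihood, so P(k | x) ∝ P(Z=k) f_k(x); normalise over all components.
Categorical probabilities:
  L_A = 0.16
  L_B = 0.11
  L_C = 0.14
  L_D = 0.18
Prior × likelihood for each component:
  P(Z=A)·L_A = 0.24 × 0.16 = 0.0384
  P(Z=B)·L_B = 0.21 × 0.11 = 0.0231
  P(Z=C)·L_C = 0.30 × 0.14 = 0.042
  P(Z=D)·L_D = 0.25 × 0.18 = 0.045
Marginal: 0.0384 + 0.0231 + 0.042 + 0.045 = 0.1485
Responsibility of Segment A: 0.0384 / 0.1485 ≈ 0.259

0.259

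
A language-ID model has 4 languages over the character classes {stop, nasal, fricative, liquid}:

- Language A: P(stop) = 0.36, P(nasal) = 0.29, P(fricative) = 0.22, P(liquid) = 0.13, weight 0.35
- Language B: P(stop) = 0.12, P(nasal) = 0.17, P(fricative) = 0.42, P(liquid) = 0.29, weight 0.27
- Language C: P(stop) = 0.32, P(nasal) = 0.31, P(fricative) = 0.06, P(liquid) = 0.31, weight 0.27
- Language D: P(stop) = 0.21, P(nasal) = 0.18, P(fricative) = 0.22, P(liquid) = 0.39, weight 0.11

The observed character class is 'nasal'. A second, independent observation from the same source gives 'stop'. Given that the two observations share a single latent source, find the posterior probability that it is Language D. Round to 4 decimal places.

0.0570

Apply Bayes' rule: the posterior for each component is proportional to its prior times its likelihood at x.
Since both observations come from the same component, the likelihood for component k is f_k(x₁)·f_k(x₂).
  f_A = [0.29] × [0.36] = 0.1044
  f_B = [0.17] × [0.12] = 0.0204
  f_C = [0.31] × [0.32] = 0.0992
  f_D = [0.18] × [0.21] = 0.0378
Multiply by the mixture weights:
  π_A·f_A = 0.35 × 0.1044 = 0.03654
  π_B·f_B = 0.27 × 0.0204 = 0.005508
  π_C·f_C = 0.27 × 0.0992 = 0.026784
  π_D·f_D = 0.11 × 0.0378 = 0.004158
Evidence: 0.03654 + 0.005508 + 0.026784 + 0.004158 = 0.07299
P(Language D | x₁,x₂) = 0.004158 / 0.07299 ≈ 0.0570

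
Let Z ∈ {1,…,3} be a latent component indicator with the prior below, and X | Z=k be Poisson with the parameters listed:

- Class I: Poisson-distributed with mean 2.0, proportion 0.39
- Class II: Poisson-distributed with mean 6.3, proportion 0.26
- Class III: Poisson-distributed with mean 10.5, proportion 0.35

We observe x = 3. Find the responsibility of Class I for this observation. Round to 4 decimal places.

The responsibility of component k is P(Z=k) f_k(x) divided by Σ_j P(Z=j) f_j(x).
Poisson probabilities:
  f_I = 0.180447
  f_II = 0.0765271
  f_III = 0.00531281
Weight by the priors:
  P(Z=I)·f_I = 0.39 × 0.180447 = 0.0703743
  P(Z=II)·f_II = 0.26 × 0.0765271 = 0.019897
  P(Z=III)·f_III = 0.35 × 0.00531281 = 0.00185948
Denominator: 0.0703743 + 0.019897 + 0.00185948 = 0.0921309
Responsibility of Class I: 0.0703743 / 0.0921309 ≈ 0.7639

0.7639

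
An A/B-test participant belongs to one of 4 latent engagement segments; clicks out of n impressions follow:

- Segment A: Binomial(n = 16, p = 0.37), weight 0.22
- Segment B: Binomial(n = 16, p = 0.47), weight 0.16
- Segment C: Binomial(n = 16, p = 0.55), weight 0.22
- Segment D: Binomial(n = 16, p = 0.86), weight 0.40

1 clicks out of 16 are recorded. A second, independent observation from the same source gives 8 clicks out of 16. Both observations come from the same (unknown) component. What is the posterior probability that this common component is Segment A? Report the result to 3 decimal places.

P(component k | x) = P(Z=k)·f_k(x) / marginal(x), where marginal(x) = Σ_j P(Z=j)·f_j(x).
Since both observations come from the same component, the likelihood for component k is f_k(x₁)·f_k(x₂).
  f_A = [0.00578669] × [0.11218] = 0.000649152
  f_B = [0.000549991] × [0.190796] = 0.000104936
  f_C = [5.5293e-05] × [0.181209] = 1.00196e-05
  f_D = [2.14062e-12] × [0.000568317] = 1.21655e-15
Multiply by the mixture weights:
  P(Z=A)·f_A = 0.22 × 0.000649152 = 0.000142814
  P(Z=B)·f_B = 0.16 × 0.000104936 = 1.67898e-05
  P(Z=C)·f_C = 0.22 × 1.00196e-05 = 2.20431e-06
  P(Z=D)·f_D = 0.40 × 1.21655e-15 = 4.86619e-16
Evidence: 0.000142814 + 1.67898e-05 + 2.20431e-06 + 4.86619e-16 = 0.000161808
Responsibility of Segment A: 0.000142814 / 0.000161808 ≈ 0.883

0.883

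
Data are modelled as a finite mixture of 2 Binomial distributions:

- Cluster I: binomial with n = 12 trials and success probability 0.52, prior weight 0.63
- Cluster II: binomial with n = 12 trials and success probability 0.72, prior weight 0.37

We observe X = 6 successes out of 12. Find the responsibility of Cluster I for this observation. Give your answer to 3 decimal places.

0.860

The responsibility of component k is P(Z=k) f_k(x) divided by Σ_j P(Z=j) f_j(x).
Evaluate each component's likelihood at the observed value:
  f_I = C(12,6)·0.52^6·0.48^6 = 924·0.0197706·0.0122306 = 0.223429
  f_II = C(12,6)·0.72^6·0.28^6 = 924·0.139314·0.00048189 = 0.0620319
Prior × likelihood for each component:
  P(Z=I)·f_I = 0.63 × 0.223429 = 0.14076
  P(Z=II)·f_II = 0.37 × 0.0620319 = 0.0229518
Sum: 0.14076 + 0.0229518 = 0.163712
P(Cluster I | x) ≈ 0.860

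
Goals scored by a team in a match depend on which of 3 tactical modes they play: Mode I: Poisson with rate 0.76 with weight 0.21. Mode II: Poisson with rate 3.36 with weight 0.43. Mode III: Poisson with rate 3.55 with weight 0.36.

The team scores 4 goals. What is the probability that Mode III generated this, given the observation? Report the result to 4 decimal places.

0.4589

By Bayes' theorem, P(k | x) = w_k f_k(x) / Σ_j w_j f_j(x).
Poisson probabilities:
  L_I = e^(−0.76)·0.76^4/4! = 0.00650099
  L_II = e^(−3.36)·3.36^4/4! = 0.184466
  L_III = e^(−3.55)·3.55^4/4! = 0.190089
Prior × likelihood for each component:
  w_I·L_I = 0.21 × 0.00650099 = 0.00136521
  w_II·L_II = 0.43 × 0.184466 = 0.0793204
  w_III·L_III = 0.36 × 0.190089 = 0.068432
Marginal: 0.00136521 + 0.0793204 + 0.068432 = 0.149118
So the posterior for Mode III is 0.068432 / 0.149118 ≈ 0.4589.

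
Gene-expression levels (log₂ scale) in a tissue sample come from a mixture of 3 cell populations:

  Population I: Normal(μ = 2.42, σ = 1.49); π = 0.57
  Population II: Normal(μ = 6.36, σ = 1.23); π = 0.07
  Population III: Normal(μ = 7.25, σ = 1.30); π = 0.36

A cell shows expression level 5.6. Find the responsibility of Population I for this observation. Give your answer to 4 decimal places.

The responsibility of component k is π_k f_k(x) divided by Σ_j π_j f_j(x).
Normal densities:
  L_I = (1/(1.49·√(2π)))·exp(−(5.6−2.42)²/(2·1.49²)) = 0.267746·exp(-2.27746) = 0.0274558
  L_II = (1/(1.23·√(2π)))·exp(−(5.6−6.36)²/(2·1.23²)) = 0.324343·exp(-0.19089) = 0.26798
  L_III = (1/(1.30·√(2π)))·exp(−(5.6−7.25)²/(2·1.30²)) = 0.306879·exp(-0.80547) = 0.137137
Weight by the priors:
  π_I·L_I = 0.57 × 0.0274558 = 0.0156498
  π_II·L_II = 0.07 × 0.26798 = 0.0187586
  π_III·L_III = 0.36 × 0.137137 = 0.0493693
Evidence: 0.0156498 + 0.0187586 + 0.0493693 = 0.0837776
P(Population I | the observation) = 0.0156498 / 0.0837776 ≈ 0.1868

0.1868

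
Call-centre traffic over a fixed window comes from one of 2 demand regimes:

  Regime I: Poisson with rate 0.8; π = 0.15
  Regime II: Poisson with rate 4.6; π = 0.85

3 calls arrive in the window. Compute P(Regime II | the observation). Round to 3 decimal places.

Posterior ∝ prior × likelihood, so P(k | x) ∝ π_k f_k(x); normalise over all components.
Poisson probabilities:
  p_I = e^(−0.8)·0.8^3/3! = 0.0383427
  p_II = e^(−4.6)·4.6^3/3! = 0.163068
Multiply by the mixture weights:
  π_I·p_I = 0.15 × 0.0383427 = 0.00575141
  π_II·p_II = 0.85 × 0.163068 = 0.138607
Denominator: 0.00575141 + 0.138607 = 0.144359
P(Regime II | 3 calls) = 0.138607 / 0.144359 ≈ 0.960

0.960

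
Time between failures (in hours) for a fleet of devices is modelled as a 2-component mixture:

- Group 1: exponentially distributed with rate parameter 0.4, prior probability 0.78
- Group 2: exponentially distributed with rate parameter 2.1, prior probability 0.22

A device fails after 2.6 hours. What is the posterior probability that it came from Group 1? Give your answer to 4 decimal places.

P(component k | x) = π_k·f_k(x) / marginal(x), where marginal(x) = Σ_j π_j·f_j(x).
Exponential densities:
  f_1 = 0.141382
  f_2 = 0.00893247
Weight by the priors:
  π_1·f_1 = 0.78 × 0.141382 = 0.110278
  π_2·f_2 = 0.22 × 0.00893247 = 0.00196514
Marginal: 0.110278 + 0.00196514 = 0.112243
So the posterior for Group 1 is 0.110278 / 0.112243 ≈ 0.9825.

0.9825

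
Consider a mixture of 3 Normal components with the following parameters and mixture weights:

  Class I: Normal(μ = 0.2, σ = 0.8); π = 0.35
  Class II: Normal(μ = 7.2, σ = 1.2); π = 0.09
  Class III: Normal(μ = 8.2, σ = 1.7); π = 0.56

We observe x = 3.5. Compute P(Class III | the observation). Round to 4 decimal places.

Posterior ∝ prior × likelihood, so P(k | x) ∝ w_k f_k(x); normalise over all components.
Component likelihoods at x = 3.5:
  f_I = 0.000100676
  f_II = 0.0028663
  f_III = 0.00513659
Prior × likelihood for each component:
  w_I·f_I = 0.35 × 0.000100676 = 3.52364e-05
  w_II·f_II = 0.09 × 0.0028663 = 0.000257967
  w_III·f_III = 0.56 × 0.00513659 = 0.00287649
Evidence: 3.52364e-05 + 0.000257967 + 0.00287649 = 0.00316969
P(Class III | data) ≈ 0.9075

0.9075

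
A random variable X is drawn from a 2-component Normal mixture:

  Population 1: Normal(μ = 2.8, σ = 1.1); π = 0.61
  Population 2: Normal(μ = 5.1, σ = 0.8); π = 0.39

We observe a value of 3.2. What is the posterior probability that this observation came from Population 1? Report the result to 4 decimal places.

Apply Bayes' rule: the posterior for each component is proportional to its prior times its likelihood at x.
Normal densities:
  p_1 = 0.339472
  p_2 = 0.0297149
Multiply by the mixture weights:
  P(Z=1)·p_1 = 0.61 × 0.339472 = 0.207078
  P(Z=2)·p_2 = 0.39 × 0.0297149 = 0.0115888
Evidence: 0.207078 + 0.0115888 = 0.218667
P(Population 1 | the observation) ≈ 0.9470

0.9470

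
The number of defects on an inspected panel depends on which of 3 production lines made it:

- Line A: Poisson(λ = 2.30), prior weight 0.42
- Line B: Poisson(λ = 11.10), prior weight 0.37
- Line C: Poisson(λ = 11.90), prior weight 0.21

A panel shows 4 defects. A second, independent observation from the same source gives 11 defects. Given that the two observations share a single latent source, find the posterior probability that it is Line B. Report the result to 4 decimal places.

By Bayes' theorem, P(k | x) = π_k f_k(x) / Σ_j π_j f_j(x).
Since both observations come from the same component, the likelihood for component k is f_k(x₁)·f_k(x₂).
  f_A = [e^(−2.30)·2.30^4/4! = 0.116902] × [2.39317e-05] = 2.79767e-06
  f_B = [e^(−11.10)·11.10^4/4! = 0.00955899] × [0.119324] = 0.00114062
  f_C = [e^(−11.90)·11.90^4/4! = 0.00567378] × [0.115281] = 0.000654077
Weight by the priors:
  π_A·f_A = 0.42 × 2.79767e-06 = 1.17502e-06
  π_B·f_B = 0.37 × 0.00114062 = 0.000422029
  π_C·f_C = 0.21 × 0.000654077 = 0.000137356
Sum: 1.17502e-06 + 0.000422029 + 0.000137356 = 0.00056056
So the posterior for Line B is 0.000422029 / 0.00056056 ≈ 0.7529.

0.7529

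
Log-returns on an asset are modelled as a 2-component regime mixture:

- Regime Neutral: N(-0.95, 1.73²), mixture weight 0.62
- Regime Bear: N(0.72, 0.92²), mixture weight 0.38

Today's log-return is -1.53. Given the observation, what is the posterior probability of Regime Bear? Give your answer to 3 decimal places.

The responsibility of component k is π_k f_k(x) divided by Σ_j π_j f_j(x).
Normal densities:
  p_Neutral = (1/(1.73·√(2π)))·exp(−(-1.53−-0.95)²/(2·1.73²)) = 0.230602·exp(-0.05620) = 0.218
  p_Bear = (1/(0.92·√(2π)))·exp(−(-1.53−0.72)²/(2·0.92²)) = 0.433633·exp(-2.99061) = 0.021793
Weight by the priors:
  π_Neutral·p_Neutral = 0.62 × 0.218 = 0.13516
  π_Bear·p_Bear = 0.38 × 0.021793 = 0.00828136
Denominator: 0.13516 + 0.00828136 = 0.143441
P(Regime Bear | x) = 0.00828136 / 0.143441 ≈ 0.058

0.058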